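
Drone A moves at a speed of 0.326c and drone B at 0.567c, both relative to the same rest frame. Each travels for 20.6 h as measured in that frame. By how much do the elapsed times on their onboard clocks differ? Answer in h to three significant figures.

A: γ = 1/√(1 − 0.326²) = 1/√0.8937 = 1.058; τ_A = 20.6/1.058 = 19.47 h.
B: γ = 1/√(1 − 0.567²) = 1/√0.6785 = 1.214; τ_B = 20.6/1.214 = 16.97 h.

|τ_A − τ_B| = 2.51 h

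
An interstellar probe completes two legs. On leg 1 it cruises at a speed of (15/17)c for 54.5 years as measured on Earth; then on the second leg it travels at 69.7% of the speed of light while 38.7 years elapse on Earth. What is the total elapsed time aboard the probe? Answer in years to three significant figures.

Leg 1: γ = 1/√(1 − (15/17)²) = 17/8 = 2.125; τ_1 = 54.5/2.125 = 25.65 years.
Leg 2: β = 0.697; γ = 1/√(1 − 0.697²) = 1/√0.5142 = 1.395; τ_2 = 38.7/1.395 = 27.75 years.
Total: 25.65 + 27.75 years.

τ = 53.4 years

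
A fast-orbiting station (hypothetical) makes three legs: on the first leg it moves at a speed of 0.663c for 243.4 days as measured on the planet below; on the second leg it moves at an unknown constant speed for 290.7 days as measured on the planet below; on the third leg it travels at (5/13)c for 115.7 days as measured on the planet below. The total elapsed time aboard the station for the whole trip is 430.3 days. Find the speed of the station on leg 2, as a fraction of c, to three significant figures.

β = 0.874

Leg 1: γ = 1/√(1 − 0.663²) = 1/√0.5604 = 1.336; τ_1 = 243.4/1.336 = 182.2 days.
Leg 2: speed unknown; τ_2 = 290.7/γ_2.
Leg 3: γ = 1/√(1 − (5/13)²) = 13/12 ≈ 1.083; τ_3 = 115.7/1.083 = 106.8 days.
Total proper time: 182.2 + τ_2 + 106.8 = 430.3, so τ_2 = 430.3 − 289.0 = 141.3 days.
γ_2 = 290.7/141.3 = 2.058; β = √(1 − 1/γ²) = √0.7638.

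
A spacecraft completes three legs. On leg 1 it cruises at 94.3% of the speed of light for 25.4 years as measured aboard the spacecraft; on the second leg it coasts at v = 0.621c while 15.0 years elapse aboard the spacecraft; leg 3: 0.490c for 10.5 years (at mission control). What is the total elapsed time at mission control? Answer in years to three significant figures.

Δt = 106 years

Leg 1: β = 0.943; γ = 1/√(1 − 0.943²) = 1/√0.1108 = 3.005; Δt_1 = 3.005 × 25.4 = 76.32 years.
Leg 2: γ = 1/√(1 − 0.621²) = 1/√0.6144 = 1.276; Δt_2 = 1.276 × 15.0 = 19.14 years.
Leg 3: 10.5 years is already measured at mission control.
Total: 76.32 + 19.14 + 10.50 years.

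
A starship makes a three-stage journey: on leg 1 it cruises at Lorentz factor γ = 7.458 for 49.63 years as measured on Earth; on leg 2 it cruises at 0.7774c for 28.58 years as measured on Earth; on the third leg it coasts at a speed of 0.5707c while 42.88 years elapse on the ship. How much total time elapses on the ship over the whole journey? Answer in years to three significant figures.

Leg 1: γ = 7.458; τ_1 = 49.63/7.458 = 6.655 years.
Leg 2: γ = 1/√(1 − 0.7774²) = 1/√0.3956 = 1.590; τ_2 = 28.58/1.590 = 17.98 years.
Leg 3: 42.88 years is already measured on the ship.
Total: 6.655 + 17.98 + 42.88 years.

τ = 67.5 years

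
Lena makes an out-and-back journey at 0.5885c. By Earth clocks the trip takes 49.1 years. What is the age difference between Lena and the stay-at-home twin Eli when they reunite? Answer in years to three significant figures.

Δt − τ = 9.40 years

γ = 1/√(1 − 0.5885²) = 1/√0.6537 = 1.237
Lena's elapsed proper time: τ = 49.1/1.237 = 39.70 years.
Age gap = Δt − τ = 49.1 − 39.70 years.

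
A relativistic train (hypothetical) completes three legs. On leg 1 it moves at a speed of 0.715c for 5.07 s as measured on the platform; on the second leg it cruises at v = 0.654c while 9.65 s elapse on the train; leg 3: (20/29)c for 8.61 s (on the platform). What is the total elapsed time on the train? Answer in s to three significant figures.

τ = 19.4 s

Leg 1: γ = 1/√(1 − 0.715²) = 1/√0.4888 = 1.430; τ_1 = 5.07/1.430 = 3.545 s.
Leg 2: 9.65 s is already measured on the train.
Leg 3: γ = 1/√(1 − (20/29)²) = 29/21 ≈ 1.381; τ_3 = 8.61/1.381 = 6.235 s.
Total: 3.545 + 9.650 + 6.235 s.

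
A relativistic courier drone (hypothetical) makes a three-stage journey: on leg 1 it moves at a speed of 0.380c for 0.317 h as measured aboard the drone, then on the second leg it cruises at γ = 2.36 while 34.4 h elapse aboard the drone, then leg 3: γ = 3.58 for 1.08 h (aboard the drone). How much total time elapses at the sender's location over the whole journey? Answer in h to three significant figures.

Leg 1: γ = 1/√(1 − 0.380²) = 1/√0.8556 = 1.081; Δt_1 = 1.081 × 0.317 = 0.3427 h.
Leg 2: γ = 2.36; Δt_2 = 2.360 × 34.4 = 81.18 h.
Leg 3: γ = 3.58; Δt_3 = 3.580 × 1.08 = 3.866 h.
Total: 0.3427 + 81.18 + 3.866 h.

Δt = 85.4 h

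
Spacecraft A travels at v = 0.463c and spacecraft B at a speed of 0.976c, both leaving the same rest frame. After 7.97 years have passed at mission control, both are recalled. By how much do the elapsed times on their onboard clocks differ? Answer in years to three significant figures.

A: γ = 1/√(1 − 0.463²) = 1/√0.7856 = 1.128; τ_A = 7.97/1.128 = 7.064 years.
B: γ = 1/√(1 − 0.976²) = 1/√0.04742 = 4.592; τ_B = 7.97/4.592 = 1.736 years.

|τ_A − τ_B| = 5.33 years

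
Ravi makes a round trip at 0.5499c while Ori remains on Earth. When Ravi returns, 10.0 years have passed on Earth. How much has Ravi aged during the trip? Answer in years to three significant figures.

τ = 8.35 years

γ = 1/√(1 − 0.5499²) = 1/√0.6976 = 1.197
Ravi's clock measures proper time along the trip: τ = Δt/γ = 10.0/1.197 years.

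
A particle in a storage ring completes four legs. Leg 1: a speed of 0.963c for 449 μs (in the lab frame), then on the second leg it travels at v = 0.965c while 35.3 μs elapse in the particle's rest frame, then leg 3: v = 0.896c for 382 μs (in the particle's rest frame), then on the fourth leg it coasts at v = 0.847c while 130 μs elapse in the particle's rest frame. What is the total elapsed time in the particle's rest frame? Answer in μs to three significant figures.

τ = 668 μs

Leg 1: γ = 1/√(1 − 0.963²) = 1/√0.07263 = 3.711; τ_1 = 449/3.711 = 121.0 μs.
Leg 2: 35.3 μs is already measured in the particle's rest frame.
Leg 3: 382 μs is already measured in the particle's rest frame.
Leg 4: 130 μs is already measured in the particle's rest frame.
Total: 121.0 + 35.30 + 382.0 + 130.0 μs.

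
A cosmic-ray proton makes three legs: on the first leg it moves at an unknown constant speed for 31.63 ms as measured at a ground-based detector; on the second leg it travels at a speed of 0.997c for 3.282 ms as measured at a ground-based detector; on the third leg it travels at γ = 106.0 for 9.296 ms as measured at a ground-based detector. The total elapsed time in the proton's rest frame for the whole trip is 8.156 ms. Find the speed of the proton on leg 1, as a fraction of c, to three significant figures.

β = 0.969

Leg 1: speed unknown; τ_1 = 31.63/γ_1.
Leg 2: γ = 1/√(1 − 0.997²) = 1/√0.005991 = 12.92; τ_2 = 3.282/12.92 = 0.2540 ms.
Leg 3: γ = 106.0; τ_3 = 9.296/106.0 = 0.08770 ms.
Total proper time: τ_1 + 0.2540 + 0.08770 = 8.156, so τ_1 = 8.156 − 0.3417 = 7.814 ms.
γ_1 = 31.63/7.814 = 4.048; β = √(1 − 1/γ²) = √0.9390.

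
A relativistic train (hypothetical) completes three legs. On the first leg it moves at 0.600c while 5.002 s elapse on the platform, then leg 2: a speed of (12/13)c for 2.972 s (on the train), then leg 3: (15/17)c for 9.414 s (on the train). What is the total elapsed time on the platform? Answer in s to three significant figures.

Δt = 32.7 s

Leg 1: 5.002 s is already measured on the platform.
Leg 2: γ = 1/√(1 − (12/13)²) = 13/5 = 2.600; Δt_2 = 2.600 × 2.972 = 7.727 s.
Leg 3: γ = 1/√(1 − (15/17)²) = 17/8 = 2.125; Δt_3 = 2.125 × 9.414 = 20.00 s.
Total: 5.002 + 7.727 + 20.00 s.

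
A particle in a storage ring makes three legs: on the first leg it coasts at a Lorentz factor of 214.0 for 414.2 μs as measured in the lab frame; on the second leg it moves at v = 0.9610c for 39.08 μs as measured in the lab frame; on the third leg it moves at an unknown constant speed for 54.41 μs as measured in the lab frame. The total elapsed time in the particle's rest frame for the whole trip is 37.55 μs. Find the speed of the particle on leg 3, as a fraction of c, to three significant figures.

β = 0.890

Leg 1: γ = 214.0; τ_1 = 414.2/214.0 = 1.936 μs.
Leg 2: γ = 1/√(1 − 0.9610²) = 1/√0.07648 = 3.616; τ_2 = 39.08/3.616 = 10.81 μs.
Leg 3: speed unknown; τ_3 = 54.41/γ_3.
Total proper time: 1.936 + 10.81 + τ_3 = 37.55, so τ_3 = 37.55 − 12.74 = 24.81 μs.
γ_3 = 54.41/24.81 = 2.193; β = √(1 − 1/γ²) = √0.7921.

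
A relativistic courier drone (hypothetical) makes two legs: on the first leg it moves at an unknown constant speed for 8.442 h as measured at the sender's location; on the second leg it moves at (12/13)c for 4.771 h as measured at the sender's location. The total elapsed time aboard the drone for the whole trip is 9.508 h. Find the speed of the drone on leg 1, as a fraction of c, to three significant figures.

Leg 1: speed unknown; τ_1 = 8.442/γ_1.
Leg 2: γ = 1/√(1 − (12/13)²) = 13/5 = 2.600; τ_2 = 4.771/2.600 = 1.835 h.
Total proper time: τ_1 + 1.835 = 9.508, so τ_1 = 9.508 − 1.835 = 7.673 h.
γ_1 = 8.442/7.673 = 1.100; β = √(1 − 1/γ²) = √0.1739.

β = 0.417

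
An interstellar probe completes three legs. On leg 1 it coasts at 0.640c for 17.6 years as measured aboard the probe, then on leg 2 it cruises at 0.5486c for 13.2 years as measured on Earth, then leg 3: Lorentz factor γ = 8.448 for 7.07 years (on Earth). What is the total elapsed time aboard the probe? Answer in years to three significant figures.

Leg 1: 17.6 years is already measured aboard the probe.
Leg 2: γ = 1/√(1 − 0.5486²) = 1/√0.6990 = 1.196; τ_2 = 13.2/1.196 = 11.04 years.
Leg 3: γ = 8.448; τ_3 = 7.07/8.448 = 0.8369 years.
Total: 17.60 + 11.04 + 0.8369 years.

τ = 29.5 years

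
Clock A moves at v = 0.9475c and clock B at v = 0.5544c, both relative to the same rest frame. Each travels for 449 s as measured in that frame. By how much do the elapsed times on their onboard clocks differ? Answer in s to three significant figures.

A: γ = 1/√(1 − 0.9475²) = 1/√0.1022 = 3.127; τ_A = 449/3.127 = 143.6 s.
B: γ = 1/√(1 − 0.5544²) = 1/√0.6926 = 1.202; τ_B = 449/1.202 = 373.7 s.

|τ_A − τ_B| = 230 s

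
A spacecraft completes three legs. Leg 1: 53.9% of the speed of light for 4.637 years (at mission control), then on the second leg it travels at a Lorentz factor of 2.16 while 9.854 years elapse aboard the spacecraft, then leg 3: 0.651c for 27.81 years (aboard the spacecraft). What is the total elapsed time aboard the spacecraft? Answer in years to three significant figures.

τ = 41.6 years

Leg 1: β = 0.539; γ = 1/√(1 − 0.539²) = 1/√0.7095 = 1.187; τ_1 = 4.637/1.187 = 3.906 years.
Leg 2: 9.854 years is already measured aboard the spacecraft.
Leg 3: 27.81 years is already measured aboard the spacecraft.
Total: 3.906 + 9.854 + 27.81 years.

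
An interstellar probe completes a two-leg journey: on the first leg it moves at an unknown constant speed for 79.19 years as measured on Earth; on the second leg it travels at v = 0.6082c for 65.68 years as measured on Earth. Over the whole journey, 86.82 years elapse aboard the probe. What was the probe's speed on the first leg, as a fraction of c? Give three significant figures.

β = 0.899

Leg 1: speed unknown; τ_1 = 79.19/γ_1.
Leg 2: γ = 1/√(1 − 0.6082²) = 1/√0.6301 = 1.260; τ_2 = 65.68/1.260 = 52.14 years.
Total proper time: τ_1 + 52.14 = 86.82, so τ_1 = 86.82 − 52.14 = 34.68 years.
γ_1 = 79.19/34.68 = 2.283; β = √(1 − 1/γ²) = √0.8082.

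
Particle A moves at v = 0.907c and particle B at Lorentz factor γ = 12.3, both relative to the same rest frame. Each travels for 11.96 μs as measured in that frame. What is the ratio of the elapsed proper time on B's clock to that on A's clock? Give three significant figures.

A: γ = 1/√(1 − 0.907²) = 1/√0.1774 = 2.375. B: γ = 12.3.
τ_A/τ_B = γ_B/γ_A = 12.30/2.375 = 5.180, so τ_B/τ_A = 0.1931.

τ_B/τ_A = 0.193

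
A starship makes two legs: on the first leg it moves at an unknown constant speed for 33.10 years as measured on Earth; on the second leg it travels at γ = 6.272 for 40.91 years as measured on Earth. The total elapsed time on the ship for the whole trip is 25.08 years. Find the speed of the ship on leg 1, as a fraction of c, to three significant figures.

β = 0.828

Leg 1: speed unknown; τ_1 = 33.10/γ_1.
Leg 2: γ = 6.272; τ_2 = 40.91/6.272 = 6.523 years.
Total proper time: τ_1 + 6.523 = 25.08, so τ_1 = 25.08 − 6.523 = 18.56 years.
γ_1 = 33.10/18.56 = 1.784; β = √(1 − 1/γ²) = √0.6857.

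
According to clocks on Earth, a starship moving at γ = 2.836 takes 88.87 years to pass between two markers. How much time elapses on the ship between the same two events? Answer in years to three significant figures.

γ = 2.836
The interval measured on Earth is the dilated one; the clock on the ship measures the proper time τ = Δt/γ = 88.87/2.836 years.

τ = 31.3 years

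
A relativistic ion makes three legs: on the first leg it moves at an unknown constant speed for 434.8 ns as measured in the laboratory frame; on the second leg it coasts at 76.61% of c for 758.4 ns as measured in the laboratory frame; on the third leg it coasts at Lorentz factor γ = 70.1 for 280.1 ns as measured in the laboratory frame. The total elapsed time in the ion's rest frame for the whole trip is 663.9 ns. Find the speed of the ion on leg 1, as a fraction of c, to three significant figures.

β = 0.918

Leg 1: speed unknown; τ_1 = 434.8/γ_1.
Leg 2: β = 0.7661; γ = 1/√(1 − 0.7661²) = 1/√0.4131 = 1.556; τ_2 = 758.4/1.556 = 487.4 ns.
Leg 3: γ = 70.1; τ_3 = 280.1/70.10 = 3.996 ns.
Total proper time: τ_1 + 487.4 + 3.996 = 663.9, so τ_1 = 663.9 − 491.4 = 172.5 ns.
γ_1 = 434.8/172.5 = 2.521; β = √(1 − 1/γ²) = √0.8427.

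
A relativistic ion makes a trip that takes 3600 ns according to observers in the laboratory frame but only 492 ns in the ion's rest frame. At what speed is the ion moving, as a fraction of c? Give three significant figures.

The proper time is measured in the ion's rest frame (both events occur at the ion's location); Δt is measured in the laboratory frame. γ = Δt/τ = 3600/492 = 7.317.
β = √(1 − 1/γ²) = √(1 − 0.01868) = √0.9813

β = 0.991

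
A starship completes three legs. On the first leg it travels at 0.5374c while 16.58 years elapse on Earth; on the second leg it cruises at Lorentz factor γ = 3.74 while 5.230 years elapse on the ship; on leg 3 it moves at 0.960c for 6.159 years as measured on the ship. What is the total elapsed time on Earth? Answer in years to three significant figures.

Δt = 58.1 years

Leg 1: 16.58 years is already measured on Earth.
Leg 2: γ = 3.74; Δt_2 = 3.740 × 5.230 = 19.56 years.
Leg 3: γ = 1/√(1 − 0.960²) = 25/7 ≈ 3.571; Δt_3 = 3.571 × 6.159 = 22.00 years.
Total: 16.58 + 19.56 + 22.00 years.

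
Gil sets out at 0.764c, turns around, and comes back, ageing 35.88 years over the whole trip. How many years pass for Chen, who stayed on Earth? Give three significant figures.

γ = 1/√(1 − 0.764²) = 1/√0.4163 = 1.550
Earth-frame duration is the dilated interval: Δt = γτ = 1.550 × 35.88 years.

Δt = 55.6 years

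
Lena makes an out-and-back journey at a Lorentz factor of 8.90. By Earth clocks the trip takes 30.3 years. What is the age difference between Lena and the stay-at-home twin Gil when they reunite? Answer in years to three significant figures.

Δt − τ = 26.9 years

γ = 8.90
Lena's elapsed proper time: τ = 30.3/8.900 = 3.404 years.
Age gap = Δt − τ = 30.3 − 3.404 years.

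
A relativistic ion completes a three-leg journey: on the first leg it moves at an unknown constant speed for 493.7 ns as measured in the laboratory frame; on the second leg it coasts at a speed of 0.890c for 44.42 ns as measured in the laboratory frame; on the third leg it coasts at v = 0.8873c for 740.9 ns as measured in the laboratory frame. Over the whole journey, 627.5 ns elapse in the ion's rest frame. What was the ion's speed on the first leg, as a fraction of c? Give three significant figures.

Leg 1: speed unknown; τ_1 = 493.7/γ_1.
Leg 2: γ = 1/√(1 − 0.890²) = 1/√0.2079 = 2.193; τ_2 = 44.42/2.193 = 20.25 ns.
Leg 3: γ = 1/√(1 − 0.8873²) = 1/√0.2127 = 2.168; τ_3 = 740.9/2.168 = 341.7 ns.
Total proper time: τ_1 + 20.25 + 341.7 = 627.5, so τ_1 = 627.5 − 362.0 = 265.5 ns.
γ_1 = 493.7/265.5 = 1.859; β = √(1 − 1/γ²) = √0.7107.

β = 0.843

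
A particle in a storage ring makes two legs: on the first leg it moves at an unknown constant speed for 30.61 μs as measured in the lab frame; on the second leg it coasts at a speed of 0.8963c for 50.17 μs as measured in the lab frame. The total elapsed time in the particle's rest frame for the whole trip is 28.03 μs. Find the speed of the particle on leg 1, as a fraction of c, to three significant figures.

β = 0.982

Leg 1: speed unknown; τ_1 = 30.61/γ_1.
Leg 2: γ = 1/√(1 − 0.8963²) = 1/√0.1966 = 2.255; τ_2 = 50.17/2.255 = 22.25 μs.
Total proper time: τ_1 + 22.25 = 28.03, so τ_1 = 28.03 − 22.25 = 5.782 μs.
γ_1 = 30.61/5.782 = 5.294; β = √(1 − 1/γ²) = √0.9643.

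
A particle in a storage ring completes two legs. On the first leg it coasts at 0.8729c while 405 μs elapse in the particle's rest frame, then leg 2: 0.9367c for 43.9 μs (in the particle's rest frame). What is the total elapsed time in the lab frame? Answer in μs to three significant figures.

Δt = 955 μs

Leg 1: γ = 1/√(1 − 0.8729²) = 1/√0.2380 = 2.050; Δt_1 = 2.050 × 405 = 830.1 μs.
Leg 2: γ = 1/√(1 − 0.9367²) = 1/√0.1226 = 2.856; Δt_2 = 2.856 × 43.9 = 125.4 μs.
Total: 830.1 + 125.4 μs.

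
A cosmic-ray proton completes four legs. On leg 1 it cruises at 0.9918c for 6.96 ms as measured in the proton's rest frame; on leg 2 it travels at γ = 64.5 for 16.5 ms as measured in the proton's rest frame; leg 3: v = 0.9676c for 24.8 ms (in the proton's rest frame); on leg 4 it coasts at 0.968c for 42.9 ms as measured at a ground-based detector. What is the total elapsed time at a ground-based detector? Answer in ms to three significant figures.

Δt = 1260 ms

Leg 1: γ = 1/√(1 − 0.9918²) = 1/√0.01633 = 7.825; Δt_1 = 7.825 × 6.96 = 54.46 ms.
Leg 2: γ = 64.5; Δt_2 = 64.50 × 16.5 = 1064 ms.
Leg 3: γ = 1/√(1 − 0.9676²) = 1/√0.06375 = 3.961; Δt_3 = 3.961 × 24.8 = 98.22 ms.
Leg 4: 42.9 ms is already measured at a ground-based detector.
Total: 54.46 + 1064 + 98.22 + 42.90 ms.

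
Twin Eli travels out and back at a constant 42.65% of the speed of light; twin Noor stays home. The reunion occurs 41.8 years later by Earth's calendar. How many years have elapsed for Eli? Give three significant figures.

τ = 37.8 years

β = 0.4265; γ = 1/√(1 − 0.4265²) = 1/√0.8181 = 1.106
Eli's clock measures proper time along the trip: τ = Δt/γ = 41.8/1.106 years.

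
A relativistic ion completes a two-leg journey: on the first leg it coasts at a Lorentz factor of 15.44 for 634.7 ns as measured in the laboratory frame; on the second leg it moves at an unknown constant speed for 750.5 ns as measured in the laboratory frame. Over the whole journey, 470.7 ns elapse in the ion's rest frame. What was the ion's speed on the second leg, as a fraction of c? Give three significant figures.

β = 0.820

Leg 1: γ = 15.44; τ_1 = 634.7/15.44 = 41.11 ns.
Leg 2: speed unknown; τ_2 = 750.5/γ_2.
Total proper time: 41.11 + τ_2 = 470.7, so τ_2 = 470.7 − 41.11 = 429.6 ns.
γ_2 = 750.5/429.6 = 1.747; β = √(1 − 1/γ²) = √0.6723.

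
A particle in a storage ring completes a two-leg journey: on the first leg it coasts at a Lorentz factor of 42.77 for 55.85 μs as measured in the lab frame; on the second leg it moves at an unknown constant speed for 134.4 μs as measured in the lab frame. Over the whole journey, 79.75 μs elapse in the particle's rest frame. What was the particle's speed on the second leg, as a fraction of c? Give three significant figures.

Leg 1: γ = 42.77; τ_1 = 55.85/42.77 = 1.306 μs.
Leg 2: speed unknown; τ_2 = 134.4/γ_2.
Total proper time: 1.306 + τ_2 = 79.75, so τ_2 = 79.75 − 1.306 = 78.44 μs.
γ_2 = 134.4/78.44 = 1.713; β = √(1 − 1/γ²) = √0.6593.

β = 0.812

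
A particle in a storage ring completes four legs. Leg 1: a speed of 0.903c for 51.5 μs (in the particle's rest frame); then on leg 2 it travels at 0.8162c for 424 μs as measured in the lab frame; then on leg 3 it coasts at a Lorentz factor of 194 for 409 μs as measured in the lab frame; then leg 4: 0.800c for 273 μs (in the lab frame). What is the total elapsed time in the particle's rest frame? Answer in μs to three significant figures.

Leg 1: 51.5 μs is already measured in the particle's rest frame.
Leg 2: γ = 1/√(1 − 0.8162²) = 1/√0.3338 = 1.731; τ_2 = 424/1.731 = 245.0 μs.
Leg 3: γ = 194; τ_3 = 409/194.0 = 2.108 μs.
Leg 4: γ = 1/√(1 − 0.800²) = 5/3 ≈ 1.667; τ_4 = 273/1.667 = 163.8 μs.
Total: 51.50 + 245.0 + 2.108 + 163.8 μs.

τ = 462 μs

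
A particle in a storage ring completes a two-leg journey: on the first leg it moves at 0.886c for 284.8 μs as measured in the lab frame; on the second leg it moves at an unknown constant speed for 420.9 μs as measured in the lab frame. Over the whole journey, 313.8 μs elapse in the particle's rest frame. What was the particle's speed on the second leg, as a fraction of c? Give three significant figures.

Leg 1: γ = 1/√(1 − 0.886²) = 1/√0.2150 = 2.157; τ_1 = 284.8/2.157 = 132.1 μs.
Leg 2: speed unknown; τ_2 = 420.9/γ_2.
Total proper time: 132.1 + τ_2 = 313.8, so τ_2 = 313.8 − 132.1 = 181.7 μs.
γ_2 = 420.9/181.7 = 2.316; β = √(1 − 1/γ²) = √0.8136.

β = 0.902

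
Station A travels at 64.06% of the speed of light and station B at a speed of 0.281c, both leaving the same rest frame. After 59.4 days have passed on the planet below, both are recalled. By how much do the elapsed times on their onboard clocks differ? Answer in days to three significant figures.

|τ_A − τ_B| = 11.4 days

A: β = 0.6406; γ = 1/√(1 − 0.6406²) = 1/√0.5896 = 1.302; τ_A = 59.4/1.302 = 45.61 days.
B: γ = 1/√(1 − 0.281²) = 1/√0.9210 = 1.042; τ_B = 59.4/1.042 = 57.01 days.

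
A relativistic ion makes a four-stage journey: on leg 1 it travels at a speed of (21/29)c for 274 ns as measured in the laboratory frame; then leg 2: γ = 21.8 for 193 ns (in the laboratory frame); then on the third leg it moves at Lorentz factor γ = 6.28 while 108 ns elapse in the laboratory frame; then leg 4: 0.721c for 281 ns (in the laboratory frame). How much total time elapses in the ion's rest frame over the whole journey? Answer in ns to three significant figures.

τ = 410 ns

Leg 1: γ = 1/√(1 − (21/29)²) = 29/20 = 1.450; τ_1 = 274/1.450 = 189.0 ns.
Leg 2: γ = 21.8; τ_2 = 193/21.80 = 8.853 ns.
Leg 3: γ = 6.28; τ_3 = 108/6.280 = 17.20 ns.
Leg 4: γ = 1/√(1 − 0.721²) = 1/√0.4802 = 1.443; τ_4 = 281/1.443 = 194.7 ns.
Total: 189.0 + 8.853 + 17.20 + 194.7 ns.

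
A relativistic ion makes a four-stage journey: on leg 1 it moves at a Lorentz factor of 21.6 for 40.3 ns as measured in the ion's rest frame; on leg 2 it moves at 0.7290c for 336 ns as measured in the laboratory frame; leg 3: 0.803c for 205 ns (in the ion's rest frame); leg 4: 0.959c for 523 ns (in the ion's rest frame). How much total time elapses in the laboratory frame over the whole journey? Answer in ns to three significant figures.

Δt = 3400 ns

Leg 1: γ = 21.6; Δt_1 = 21.60 × 40.3 = 870.5 ns.
Leg 2: 336 ns is already measured in the laboratory frame.
Leg 3: γ = 1/√(1 − 0.803²) = 1/√0.3552 = 1.678; Δt_3 = 1.678 × 205 = 344.0 ns.
Leg 4: γ = 1/√(1 − 0.959²) = 1/√0.08032 = 3.529; Δt_4 = 3.529 × 523 = 1845 ns.
Total: 870.5 + 336.0 + 344.0 + 1845 ns.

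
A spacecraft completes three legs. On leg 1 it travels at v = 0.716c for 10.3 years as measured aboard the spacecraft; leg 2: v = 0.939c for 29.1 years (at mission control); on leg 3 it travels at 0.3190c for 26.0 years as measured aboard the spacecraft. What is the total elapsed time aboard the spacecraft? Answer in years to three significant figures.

Leg 1: 10.3 years is already measured aboard the spacecraft.
Leg 2: γ = 1/√(1 − 0.939²) = 1/√0.1183 = 2.908; τ_2 = 29.1/2.908 = 10.01 years.
Leg 3: 26.0 years is already measured aboard the spacecraft.
Total: 10.30 + 10.01 + 26.00 years.

τ = 46.3 years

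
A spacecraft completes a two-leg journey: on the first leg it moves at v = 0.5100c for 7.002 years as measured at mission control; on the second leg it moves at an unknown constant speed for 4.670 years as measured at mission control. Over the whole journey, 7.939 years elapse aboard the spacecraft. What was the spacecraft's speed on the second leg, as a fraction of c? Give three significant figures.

Leg 1: γ = 1/√(1 − 0.5100²) = 1/√0.7399 = 1.163; τ_1 = 7.002/1.163 = 6.023 years.
Leg 2: speed unknown; τ_2 = 4.670/γ_2.
Total proper time: 6.023 + τ_2 = 7.939, so τ_2 = 7.939 − 6.023 = 1.916 years.
γ_2 = 4.670/1.916 = 2.437; β = √(1 − 1/γ²) = √0.8317.

β = 0.912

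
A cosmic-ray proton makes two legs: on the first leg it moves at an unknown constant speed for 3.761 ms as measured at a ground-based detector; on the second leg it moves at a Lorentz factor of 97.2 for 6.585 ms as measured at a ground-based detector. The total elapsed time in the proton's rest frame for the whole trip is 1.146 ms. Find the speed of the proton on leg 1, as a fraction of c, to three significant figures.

Leg 1: speed unknown; τ_1 = 3.761/γ_1.
Leg 2: γ = 97.2; τ_2 = 6.585/97.20 = 0.06775 ms.
Total proper time: τ_1 + 0.06775 = 1.146, so τ_1 = 1.146 − 0.06775 = 1.078 ms.
γ_1 = 3.761/1.078 = 3.488; β = √(1 − 1/γ²) = √0.9178.

β = 0.958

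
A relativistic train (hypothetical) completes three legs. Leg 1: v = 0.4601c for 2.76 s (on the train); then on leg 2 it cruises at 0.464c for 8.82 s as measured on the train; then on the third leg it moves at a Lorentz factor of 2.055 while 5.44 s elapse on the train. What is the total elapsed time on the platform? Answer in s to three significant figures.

Leg 1: γ = 1/√(1 − 0.4601²) = 1/√0.7883 = 1.126; Δt_1 = 1.126 × 2.76 = 3.109 s.
Leg 2: γ = 1/√(1 − 0.464²) = 1/√0.7847 = 1.129; Δt_2 = 1.129 × 8.82 = 9.957 s.
Leg 3: γ = 2.055; Δt_3 = 2.055 × 5.44 = 11.18 s.
Total: 3.109 + 9.957 + 11.18 s.

Δt = 24.2 s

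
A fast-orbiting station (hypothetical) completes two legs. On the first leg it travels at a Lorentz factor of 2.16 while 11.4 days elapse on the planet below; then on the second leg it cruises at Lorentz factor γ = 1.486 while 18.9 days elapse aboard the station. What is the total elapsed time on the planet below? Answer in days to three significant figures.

Δt = 39.5 days

Leg 1: 11.4 days is already measured on the planet below.
Leg 2: γ = 1.486; Δt_2 = 1.486 × 18.9 = 28.09 days.
Total: 11.40 + 28.09 days.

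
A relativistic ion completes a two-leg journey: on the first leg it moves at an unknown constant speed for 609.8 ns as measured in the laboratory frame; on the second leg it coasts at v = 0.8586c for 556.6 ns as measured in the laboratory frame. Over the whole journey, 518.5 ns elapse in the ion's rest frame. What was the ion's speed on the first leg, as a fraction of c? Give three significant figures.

β = 0.924

Leg 1: speed unknown; τ_1 = 609.8/γ_1.
Leg 2: γ = 1/√(1 − 0.8586²) = 1/√0.2628 = 1.951; τ_2 = 556.6/1.951 = 285.3 ns.
Total proper time: τ_1 + 285.3 = 518.5, so τ_1 = 518.5 − 285.3 = 233.2 ns.
γ_1 = 609.8/233.2 = 2.615; β = √(1 − 1/γ²) = √0.8538.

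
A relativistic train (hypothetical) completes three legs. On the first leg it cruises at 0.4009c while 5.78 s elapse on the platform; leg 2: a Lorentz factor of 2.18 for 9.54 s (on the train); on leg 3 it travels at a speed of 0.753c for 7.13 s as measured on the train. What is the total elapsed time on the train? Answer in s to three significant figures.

τ = 22.0 s

Leg 1: γ = 1/√(1 − 0.4009²) = 1/√0.8393 = 1.092; τ_1 = 5.78/1.092 = 5.295 s.
Leg 2: 9.54 s is already measured on the train.
Leg 3: 7.13 s is already measured on the train.
Total: 5.295 + 9.540 + 7.130 s.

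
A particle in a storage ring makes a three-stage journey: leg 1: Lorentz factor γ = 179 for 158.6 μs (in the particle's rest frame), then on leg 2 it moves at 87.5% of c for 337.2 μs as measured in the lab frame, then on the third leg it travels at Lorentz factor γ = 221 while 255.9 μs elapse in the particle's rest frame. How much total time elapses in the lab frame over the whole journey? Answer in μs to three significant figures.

Leg 1: γ = 179; Δt_1 = 179.0 × 158.6 = 2.839×10⁴ μs.
Leg 2: 337.2 μs is already measured in the lab frame.
Leg 3: γ = 221; Δt_3 = 221.0 × 255.9 = 5.655×10⁴ μs.
Total: 2.839×10⁴ + 337.2 + 5.655×10⁴ μs.

Δt = 8.53×10⁴ μs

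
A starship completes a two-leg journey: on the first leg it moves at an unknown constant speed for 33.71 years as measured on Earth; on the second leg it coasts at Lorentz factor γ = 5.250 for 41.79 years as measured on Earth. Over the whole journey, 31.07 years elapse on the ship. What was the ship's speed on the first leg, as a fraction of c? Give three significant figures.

β = 0.728

Leg 1: speed unknown; τ_1 = 33.71/γ_1.
Leg 2: γ = 5.250; τ_2 = 41.79/5.250 = 7.960 years.
Total proper time: τ_1 + 7.960 = 31.07, so τ_1 = 31.07 − 7.960 = 23.11 years.
γ_1 = 33.71/23.11 = 1.459; β = √(1 − 1/γ²) = √0.5300.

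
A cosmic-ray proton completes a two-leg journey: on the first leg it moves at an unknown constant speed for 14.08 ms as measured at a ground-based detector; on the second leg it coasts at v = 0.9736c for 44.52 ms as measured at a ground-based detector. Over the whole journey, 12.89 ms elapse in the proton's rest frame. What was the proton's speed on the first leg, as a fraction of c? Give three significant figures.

β = 0.981

Leg 1: speed unknown; τ_1 = 14.08/γ_1.
Leg 2: γ = 1/√(1 − 0.9736²) = 1/√0.05210 = 4.381; τ_2 = 44.52/4.381 = 10.16 ms.
Total proper time: τ_1 + 10.16 = 12.89, so τ_1 = 12.89 − 10.16 = 2.728 ms.
γ_1 = 14.08/2.728 = 5.162; β = √(1 − 1/γ²) = √0.9625.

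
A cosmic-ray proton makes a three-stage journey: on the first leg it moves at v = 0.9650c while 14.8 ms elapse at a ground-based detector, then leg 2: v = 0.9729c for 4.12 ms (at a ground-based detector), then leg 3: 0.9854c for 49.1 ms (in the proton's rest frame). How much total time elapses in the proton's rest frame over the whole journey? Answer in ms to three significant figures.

τ = 53.9 ms

Leg 1: γ = 1/√(1 − 0.9650²) = 1/√0.06878 = 3.813; τ_1 = 14.8/3.813 = 3.881 ms.
Leg 2: γ = 1/√(1 − 0.9729²) = 1/√0.05347 = 4.325; τ_2 = 4.12/4.325 = 0.9527 ms.
Leg 3: 49.1 ms is already measured in the proton's rest frame.
Total: 3.881 + 0.9527 + 49.10 ms.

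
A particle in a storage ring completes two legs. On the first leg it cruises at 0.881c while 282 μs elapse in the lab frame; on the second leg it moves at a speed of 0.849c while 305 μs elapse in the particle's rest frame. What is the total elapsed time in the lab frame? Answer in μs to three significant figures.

Leg 1: 282 μs is already measured in the lab frame.
Leg 2: γ = 1/√(1 − 0.849²) = 1/√0.2792 = 1.893; Δt_2 = 1.893 × 305 = 577.2 μs.
Total: 282.0 + 577.2 μs.

Δt = 859 μs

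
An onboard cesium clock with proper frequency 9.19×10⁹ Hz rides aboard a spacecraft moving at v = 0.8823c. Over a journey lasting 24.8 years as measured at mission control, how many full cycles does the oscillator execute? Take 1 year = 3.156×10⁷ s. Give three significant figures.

N = 3.39×10¹⁸

γ = 1/√(1 − 0.8823²) = 1/√0.2215 = 2.125
The oscillator's own cycle count is N = f × τ where τ is the proper time aboard the spacecraft. τ = Δt/γ = 24.8/2.125 = 11.67 years = 3.684×10⁸ s.
N = 9.19×10⁹ × 3.684×10⁸ = 3.386×10¹⁸.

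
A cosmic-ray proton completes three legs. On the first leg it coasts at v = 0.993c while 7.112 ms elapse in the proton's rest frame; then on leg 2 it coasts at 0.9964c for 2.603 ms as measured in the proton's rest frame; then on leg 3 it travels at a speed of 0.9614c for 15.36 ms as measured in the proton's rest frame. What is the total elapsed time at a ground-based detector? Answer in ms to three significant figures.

Δt = 147 ms

Leg 1: γ = 1/√(1 − 0.993²) = 1/√0.01395 = 8.466; Δt_1 = 8.466 × 7.112 = 60.21 ms.
Leg 2: γ = 1/√(1 − 0.9964²) = 1/√0.007187 = 11.80; Δt_2 = 11.80 × 2.603 = 30.70 ms.
Leg 3: γ = 1/√(1 − 0.9614²) = 1/√0.07571 = 3.634; Δt_3 = 3.634 × 15.36 = 55.82 ms.
Total: 60.21 + 30.70 + 55.82 ms.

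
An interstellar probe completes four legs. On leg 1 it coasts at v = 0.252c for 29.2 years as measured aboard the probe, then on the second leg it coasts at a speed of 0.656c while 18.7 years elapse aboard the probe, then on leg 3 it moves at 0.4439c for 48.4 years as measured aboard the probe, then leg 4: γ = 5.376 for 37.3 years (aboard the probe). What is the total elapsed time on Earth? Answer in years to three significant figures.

Δt = 309 years

Leg 1: γ = 1/√(1 − 0.252²) = 1/√0.9365 = 1.033; Δt_1 = 1.033 × 29.2 = 30.17 years.
Leg 2: γ = 1/√(1 − 0.656²) = 1/√0.5697 = 1.325; Δt_2 = 1.325 × 18.7 = 24.78 years.
Leg 3: γ = 1/√(1 − 0.4439²) = 1/√0.8030 = 1.116; Δt_3 = 1.116 × 48.4 = 54.01 years.
Leg 4: γ = 5.376; Δt_4 = 5.376 × 37.3 = 200.5 years.
Total: 30.17 + 24.78 + 54.01 + 200.5 years.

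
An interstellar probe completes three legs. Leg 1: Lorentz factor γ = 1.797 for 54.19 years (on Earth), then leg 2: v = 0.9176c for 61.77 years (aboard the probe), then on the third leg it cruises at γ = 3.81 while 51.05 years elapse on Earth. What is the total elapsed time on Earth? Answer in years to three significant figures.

Leg 1: 54.19 years is already measured on Earth.
Leg 2: γ = 1/√(1 − 0.9176²) = 1/√0.1580 = 2.516; Δt_2 = 2.516 × 61.77 = 155.4 years.
Leg 3: 51.05 years is already measured on Earth.
Total: 54.19 + 155.4 + 51.05 years.

Δt = 261 years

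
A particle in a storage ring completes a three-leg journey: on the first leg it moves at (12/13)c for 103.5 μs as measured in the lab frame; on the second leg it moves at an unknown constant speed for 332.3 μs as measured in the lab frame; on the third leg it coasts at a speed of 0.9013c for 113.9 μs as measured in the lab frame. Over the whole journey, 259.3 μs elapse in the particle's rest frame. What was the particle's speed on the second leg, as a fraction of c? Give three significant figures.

Leg 1: γ = 1/√(1 − (12/13)²) = 13/5 = 2.600; τ_1 = 103.5/2.600 = 39.81 μs.
Leg 2: speed unknown; τ_2 = 332.3/γ_2.
Leg 3: γ = 1/√(1 − 0.9013²) = 1/√0.1877 = 2.308; τ_3 = 113.9/2.308 = 49.34 μs.
Total proper time: 39.81 + τ_2 + 49.34 = 259.3, so τ_2 = 259.3 − 89.15 = 170.2 μs.
γ_2 = 332.3/170.2 = 1.953; β = √(1 − 1/γ²) = √0.7378.

β = 0.859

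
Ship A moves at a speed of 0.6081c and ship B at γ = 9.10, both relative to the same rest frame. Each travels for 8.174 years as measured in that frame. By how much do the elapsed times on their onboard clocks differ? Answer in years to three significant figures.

|τ_A − τ_B| = 5.59 years

A: γ = 1/√(1 − 0.6081²) = 1/√0.6302 = 1.260; τ_A = 8.174/1.260 = 6.489 years.
B: γ = 9.10; τ_B = 8.174/9.100 = 0.8982 years.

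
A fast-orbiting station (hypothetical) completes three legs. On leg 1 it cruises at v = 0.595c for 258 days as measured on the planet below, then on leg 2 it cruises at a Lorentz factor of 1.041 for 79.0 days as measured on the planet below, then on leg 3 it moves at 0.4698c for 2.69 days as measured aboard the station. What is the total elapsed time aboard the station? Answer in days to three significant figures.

τ = 286 days

Leg 1: γ = 1/√(1 − 0.595²) = 1/√0.6460 = 1.244; τ_1 = 258/1.244 = 207.4 days.
Leg 2: γ = 1.041; τ_2 = 79.0/1.041 = 75.89 days.
Leg 3: 2.69 days is already measured aboard the station.
Total: 207.4 + 75.89 + 2.690 days.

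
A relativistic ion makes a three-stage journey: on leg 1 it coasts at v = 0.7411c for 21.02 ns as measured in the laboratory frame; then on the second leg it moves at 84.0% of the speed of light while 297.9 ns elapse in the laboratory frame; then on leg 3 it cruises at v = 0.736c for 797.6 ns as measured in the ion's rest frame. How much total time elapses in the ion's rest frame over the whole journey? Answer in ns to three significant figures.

τ = 973 ns

Leg 1: γ = 1/√(1 − 0.7411²) = 1/√0.4508 = 1.489; τ_1 = 21.02/1.489 = 14.11 ns.
Leg 2: β = 0.840; γ = 1/√(1 − 0.840²) = 1/√0.2944 = 1.843; τ_2 = 297.9/1.843 = 161.6 ns.
Leg 3: 797.6 ns is already measured in the ion's rest frame.
Total: 14.11 + 161.6 + 797.6 ns.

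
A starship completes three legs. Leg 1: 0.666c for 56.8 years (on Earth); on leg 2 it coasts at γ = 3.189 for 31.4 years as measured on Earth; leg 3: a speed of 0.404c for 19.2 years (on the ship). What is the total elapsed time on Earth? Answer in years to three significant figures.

Δt = 109 years

Leg 1: 56.8 years is already measured on Earth.
Leg 2: 31.4 years is already measured on Earth.
Leg 3: γ = 1/√(1 − 0.404²) = 1/√0.8368 = 1.093; Δt_3 = 1.093 × 19.2 = 20.99 years.
Total: 56.80 + 31.40 + 20.99 years.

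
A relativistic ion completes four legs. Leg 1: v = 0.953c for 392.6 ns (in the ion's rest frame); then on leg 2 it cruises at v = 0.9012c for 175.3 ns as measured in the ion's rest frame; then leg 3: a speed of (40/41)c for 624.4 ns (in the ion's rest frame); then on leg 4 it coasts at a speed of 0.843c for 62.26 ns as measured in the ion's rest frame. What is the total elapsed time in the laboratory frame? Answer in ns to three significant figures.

Leg 1: γ = 1/√(1 − 0.953²) = 1/√0.09179 = 3.301; Δt_1 = 3.301 × 392.6 = 1296 ns.
Leg 2: γ = 1/√(1 − 0.9012²) = 1/√0.1878 = 2.307; Δt_2 = 2.307 × 175.3 = 404.5 ns.
Leg 3: γ = 1/√(1 − (40/41)²) = 41/9 ≈ 4.556; Δt_3 = 4.556 × 624.4 = 2844 ns.
Leg 4: γ = 1/√(1 − 0.843²) = 1/√0.2894 = 1.859; Δt_4 = 1.859 × 62.26 = 115.7 ns.
Total: 1296 + 404.5 + 2844 + 115.7 ns.

Δt = 4660 ns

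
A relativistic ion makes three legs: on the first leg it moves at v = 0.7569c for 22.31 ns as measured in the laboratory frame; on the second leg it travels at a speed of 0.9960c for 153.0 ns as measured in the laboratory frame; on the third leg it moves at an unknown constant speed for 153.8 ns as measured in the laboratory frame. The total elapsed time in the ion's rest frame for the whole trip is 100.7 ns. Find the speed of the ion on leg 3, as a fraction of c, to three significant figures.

β = 0.882

Leg 1: γ = 1/√(1 − 0.7569²) = 1/√0.4271 = 1.530; τ_1 = 22.31/1.530 = 14.58 ns.
Leg 2: γ = 1/√(1 − 0.9960²) = 1/√0.007984 = 11.19; τ_2 = 153.0/11.19 = 13.67 ns.
Leg 3: speed unknown; τ_3 = 153.8/γ_3.
Total proper time: 14.58 + 13.67 + τ_3 = 100.7, so τ_3 = 100.7 − 28.25 = 72.45 ns.
γ_3 = 153.8/72.45 = 2.123; β = √(1 − 1/γ²) = √0.7781.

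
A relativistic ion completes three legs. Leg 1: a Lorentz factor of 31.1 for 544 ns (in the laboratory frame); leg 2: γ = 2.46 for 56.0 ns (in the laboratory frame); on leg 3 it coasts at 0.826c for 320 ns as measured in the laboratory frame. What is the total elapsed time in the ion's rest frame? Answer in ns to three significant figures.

Leg 1: γ = 31.1; τ_1 = 544/31.10 = 17.49 ns.
Leg 2: γ = 2.46; τ_2 = 56.0/2.460 = 22.76 ns.
Leg 3: γ = 1/√(1 − 0.826²) = 1/√0.3177 = 1.774; τ_3 = 320/1.774 = 180.4 ns.
Total: 17.49 + 22.76 + 180.4 ns.

τ = 221 ns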